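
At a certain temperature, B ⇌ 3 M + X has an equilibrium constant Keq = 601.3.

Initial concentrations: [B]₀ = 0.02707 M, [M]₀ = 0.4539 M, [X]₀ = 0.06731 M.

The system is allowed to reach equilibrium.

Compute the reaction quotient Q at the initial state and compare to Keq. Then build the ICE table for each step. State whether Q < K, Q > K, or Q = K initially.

Q₀ = 0.2325 vs Keq = 601.3 ⇒ Q<K, forward
Step 1:
                  B         M         X
  Initial   0.02707    0.4539   0.06731
  Change   -0.02705   0.08114   0.02705
  Equil   2.4034e-05     0.535   0.09436
  solve Keq expr → x = 0.02705; check Q = 601.3

Q₀ = 0.2325; Q < K (proceeds forward)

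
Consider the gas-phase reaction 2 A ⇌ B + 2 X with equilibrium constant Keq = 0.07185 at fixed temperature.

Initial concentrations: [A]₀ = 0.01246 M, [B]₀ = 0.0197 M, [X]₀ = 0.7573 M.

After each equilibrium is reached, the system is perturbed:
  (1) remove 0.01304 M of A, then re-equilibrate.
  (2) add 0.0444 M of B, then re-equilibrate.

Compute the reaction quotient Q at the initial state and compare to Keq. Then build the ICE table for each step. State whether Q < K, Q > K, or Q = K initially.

Q₀ = 72.77; Q > K (proceeds reverse)

Q₀ = 72.77 vs Keq = 0.07185 ⇒ Q>K, reverse
Step 1:
                  A         B         X
  I         0.01246    0.0197    0.7573
  C         0.03867  -0.01934  -0.03867
  E         0.05113 3.6376e-04    0.7186
  solve Keq expr → x = -0.01934; check Q = 0.07185
Then remove 0.01304 M of A.
Step 2:
                  A         B         X
  I         0.03809 3.6376e-04    0.7186
  C       3.1665e-04 -1.5832e-04 -3.1665e-04
  E         0.03841 2.0543e-04    0.7183
  solve Keq expr → x = -1.5832e-04; check Q = 0.07185
Then add 0.0444 M of B.
Step 3:
                  A         B         X
  I         0.03841   0.04461    0.7183
  C         0.08387  -0.04194  -0.08387
  E          0.1223  0.002669    0.6344
  solve Keq expr → x = -0.04194; check Q = 0.07185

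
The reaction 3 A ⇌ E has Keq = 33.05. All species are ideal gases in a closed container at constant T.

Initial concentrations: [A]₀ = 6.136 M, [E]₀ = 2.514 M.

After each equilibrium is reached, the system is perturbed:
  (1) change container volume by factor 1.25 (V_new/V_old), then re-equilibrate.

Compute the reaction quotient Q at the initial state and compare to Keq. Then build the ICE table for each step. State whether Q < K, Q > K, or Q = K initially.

Q₀ = 0.01088; Q < K (proceeds forward)

Q₀ = 0.01088 vs Keq = 33.05 ⇒ Q<K, forward
Step 1:
                    A           E
  Initial       6.136       2.514
  Change       -5.626       1.875
  Equil        0.5102       4.389
  solve Keq expr → x = 1.875; check Q = 33.05
Then change container volume by factor 1.25 (V_new/V_old).
Step 2:
                    A           E
  Initial      0.4082       3.511
  Change       0.0645     -0.0215
  Equil        0.4727        3.49
  solve Keq expr → x = -0.0215; check Q = 33.05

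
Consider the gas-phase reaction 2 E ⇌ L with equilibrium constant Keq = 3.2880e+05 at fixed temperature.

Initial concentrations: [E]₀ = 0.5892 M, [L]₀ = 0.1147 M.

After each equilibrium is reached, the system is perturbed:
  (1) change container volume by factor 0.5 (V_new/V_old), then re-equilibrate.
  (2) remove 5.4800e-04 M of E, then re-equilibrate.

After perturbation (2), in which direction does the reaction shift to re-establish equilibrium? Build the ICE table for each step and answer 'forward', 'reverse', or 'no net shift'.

Q₀ = 0.3304 vs Keq = 3.2880e+05 ⇒ Q<K, forward
Step 1:
                  E         L
  init       0.5892    0.1147
  Δ         -0.5881     0.294
  eq       0.001115    0.4087
  solve Keq expr → x = 0.294; check Q = 3.2880e+05
Then change container volume by factor 0.5 (V_new/V_old).
Step 2:
                  E         L
  init      0.00223    0.8175
  Δ       -6.5281e-04 3.2641e-04
  eq       0.001577    0.8178
  solve Keq expr → x = 3.2641e-04; check Q = 3.2880e+05
Then remove 5.4800e-04 M of E.
Step 3:
                  E         L
  init     0.001029    0.8178
  Δ       5.4774e-04 -2.7387e-04
  eq       0.001577    0.8175
  solve Keq expr → x = -2.7387e-04; check Q = 3.2880e+05

Direction: reverse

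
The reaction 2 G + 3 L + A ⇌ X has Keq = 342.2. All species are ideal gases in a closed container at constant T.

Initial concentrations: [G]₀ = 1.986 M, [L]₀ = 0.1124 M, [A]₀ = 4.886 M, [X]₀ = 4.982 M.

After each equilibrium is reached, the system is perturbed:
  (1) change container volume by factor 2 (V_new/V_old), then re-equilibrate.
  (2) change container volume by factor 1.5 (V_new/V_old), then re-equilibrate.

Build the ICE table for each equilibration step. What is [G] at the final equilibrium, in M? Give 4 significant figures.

Q₀ = 182.1 vs Keq = 342.2 ⇒ Q<K, forward
Step 1:
                  G         L         A         X
  Initial     1.986    0.1124     4.886     4.982
  Change   -0.01387  -0.02081 -0.006937  0.006937
  Equil       1.972   0.09159     4.879     4.989
  solve Keq expr → x = 0.006937; check Q = 342.2
Then change container volume by factor 2 (V_new/V_old).
Step 2:
                  G         L         A         X
  Initial    0.9861   0.04579      2.44     2.494
  Change    0.06177   0.09266   0.03089  -0.03089
  Equil       1.048    0.1385      2.47     2.464
  solve Keq expr → x = -0.03089; check Q = 342.2
Then change container volume by factor 1.5 (V_new/V_old).
Step 3:
                  G         L         A         X
  Initial    0.6986    0.0923     1.647     1.642
  Change    0.05249   0.07874   0.02625  -0.02625
  Equil      0.7511     0.171     1.673     1.616
  solve Keq expr → x = -0.02625; check Q = 342.2

[G]_eq = 0.7511 M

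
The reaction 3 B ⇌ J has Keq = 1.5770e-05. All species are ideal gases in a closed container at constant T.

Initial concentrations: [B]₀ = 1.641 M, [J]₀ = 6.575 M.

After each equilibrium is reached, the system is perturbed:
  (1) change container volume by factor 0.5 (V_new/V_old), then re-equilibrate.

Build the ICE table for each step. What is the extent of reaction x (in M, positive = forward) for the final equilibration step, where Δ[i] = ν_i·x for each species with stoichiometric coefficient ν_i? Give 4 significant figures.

x = 0.7019 M

Q₀ = 1.488 vs Keq = 1.5770e-05 ⇒ Q>K, reverse
Step 1:
                    B           J
  Initial       1.641       6.575
  Change        19.29       -6.43
  Equil         20.93      0.1446
  solve Keq expr → x = -6.43; check Q = 1.5770e-05
Then change container volume by factor 0.5 (V_new/V_old).
Step 2:
                    B           J
  Initial       41.86      0.2893
  Change       -2.106      0.7019
  Equil         39.76      0.9911
  solve Keq expr → x = 0.7019; check Q = 1.5770e-05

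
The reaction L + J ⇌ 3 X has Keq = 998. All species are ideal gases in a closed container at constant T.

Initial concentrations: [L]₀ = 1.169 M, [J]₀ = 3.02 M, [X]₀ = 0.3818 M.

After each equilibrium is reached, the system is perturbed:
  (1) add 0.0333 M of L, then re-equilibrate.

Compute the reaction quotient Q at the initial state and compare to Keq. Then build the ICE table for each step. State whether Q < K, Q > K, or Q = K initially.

Q₀ = 0.01576; Q < K (proceeds forward)

Q₀ = 0.01576 vs Keq = 998 ⇒ Q<K, forward
Step 1:
                  L         J         X
  init        1.169      3.02    0.3818
  Δ           -1.14     -1.14     3.419
  eq        0.02926      1.88     3.801
  solve Keq expr → x = 1.14; check Q = 998
Then add 0.0333 M of L.
Step 2:
                  L         J         X
  init      0.06256      1.88     3.801
  Δ        -0.03061  -0.03061   0.09182
  eq        0.03196      1.85     3.893
  solve Keq expr → x = 0.03061; check Q = 998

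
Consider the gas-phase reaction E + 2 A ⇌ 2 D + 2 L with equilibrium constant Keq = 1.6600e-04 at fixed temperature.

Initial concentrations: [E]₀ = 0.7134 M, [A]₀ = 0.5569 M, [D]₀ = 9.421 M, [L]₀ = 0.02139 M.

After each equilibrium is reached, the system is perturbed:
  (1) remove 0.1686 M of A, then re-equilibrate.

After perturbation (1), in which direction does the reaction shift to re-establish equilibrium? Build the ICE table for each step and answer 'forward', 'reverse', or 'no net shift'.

Q₀ = 0.1835 vs Keq = 1.6600e-04 ⇒ Q>K, reverse
Step 1:
                   E          A          D          L
  Initial     0.7134     0.5569      9.421    0.02139
  Change     0.01036    0.02072   -0.02072   -0.02072
  Equil       0.7238     0.5776        9.4 6.7352e-04
  solve Keq expr → x = -0.01036; check Q = 1.6600e-04
Then remove 0.1686 M of A.
Step 2:
                   E          A          D          L
  Initial     0.7238      0.409        9.4 6.7352e-04
  Change  9.8161e-05 1.9632e-04 -1.9632e-04 -1.9632e-04
  Equil       0.7239     0.4092        9.4 4.7720e-04
  solve Keq expr → x = -9.8161e-05; check Q = 1.6600e-04

Direction: reverse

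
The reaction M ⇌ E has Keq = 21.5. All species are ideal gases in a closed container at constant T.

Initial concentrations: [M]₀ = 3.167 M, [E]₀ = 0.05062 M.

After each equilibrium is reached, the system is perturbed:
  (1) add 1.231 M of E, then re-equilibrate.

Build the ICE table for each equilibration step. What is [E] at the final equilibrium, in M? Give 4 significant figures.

[E]_eq = 4.251 M

Q₀ = 0.01598 vs Keq = 21.5 ⇒ Q<K, forward
Step 1:
                    M           E
  init          3.167     0.05062
  Δ            -3.024       3.024
  eq            0.143       3.075
  solve Keq expr → x = 3.024; check Q = 21.5
Then add 1.231 M of E.
Step 2:
                    M           E
  init          0.143       4.306
  Δ           0.05471    -0.05471
  eq           0.1977       4.251
  solve Keq expr → x = -0.05471; check Q = 21.5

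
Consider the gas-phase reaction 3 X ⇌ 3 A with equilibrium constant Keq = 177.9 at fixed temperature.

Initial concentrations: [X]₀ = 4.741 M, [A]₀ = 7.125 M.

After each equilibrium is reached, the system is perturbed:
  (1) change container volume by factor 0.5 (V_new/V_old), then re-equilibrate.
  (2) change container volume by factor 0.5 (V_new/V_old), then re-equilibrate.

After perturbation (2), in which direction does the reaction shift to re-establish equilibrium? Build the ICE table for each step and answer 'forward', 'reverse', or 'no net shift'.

Direction: no net shift

Q₀ = 3.394 vs Keq = 177.9 ⇒ Q<K, forward
Step 1:
                   X          A
  init         4.741      7.125
  Δ            -2.95       2.95
  eq           1.791      10.07
  solve Keq expr → x = 0.9832; check Q = 177.9
Then change container volume by factor 0.5 (V_new/V_old).
Step 2:
                   X          A
  init         3.583      20.15
  Δ                0          0
  eq           3.583      20.15
  solve Keq expr → x = 0; check Q = 177.9
Then change container volume by factor 0.5 (V_new/V_old).
Step 3:
                   X          A
  init         7.165       40.3
  Δ                0          0
  eq           7.165       40.3
  solve Keq expr → x = 0; check Q = 177.9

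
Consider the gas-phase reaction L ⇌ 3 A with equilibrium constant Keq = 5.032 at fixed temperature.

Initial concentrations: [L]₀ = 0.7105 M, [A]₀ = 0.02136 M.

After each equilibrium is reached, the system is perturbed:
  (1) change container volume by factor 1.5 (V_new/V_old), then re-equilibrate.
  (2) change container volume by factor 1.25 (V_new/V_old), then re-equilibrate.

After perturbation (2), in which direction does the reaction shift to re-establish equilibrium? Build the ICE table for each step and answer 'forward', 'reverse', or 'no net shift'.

Direction: forward

Q₀ = 1.3716e-05 vs Keq = 5.032 ⇒ Q<K, forward
Step 1:
                   L          A
  init        0.7105    0.02136
  Δ          -0.3856      1.157
  eq          0.3249      1.178
  solve Keq expr → x = 0.3856; check Q = 5.032
Then change container volume by factor 1.5 (V_new/V_old).
Step 2:
                   L          A
  init        0.2166     0.7854
  Δ         -0.05155     0.1546
  eq          0.1651       0.94
  solve Keq expr → x = 0.05155; check Q = 5.032
Then change container volume by factor 1.25 (V_new/V_old).
Step 3:
                   L          A
  init        0.1321      0.752
  Δ         -0.02258    0.06774
  eq          0.1095     0.8198
  solve Keq expr → x = 0.02258; check Q = 5.032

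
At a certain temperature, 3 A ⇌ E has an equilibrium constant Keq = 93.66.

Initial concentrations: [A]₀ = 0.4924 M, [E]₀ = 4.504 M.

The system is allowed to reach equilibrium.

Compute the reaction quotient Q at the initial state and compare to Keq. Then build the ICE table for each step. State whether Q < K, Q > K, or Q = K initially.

Q₀ = 37.73 vs Keq = 93.66 ⇒ Q<K, forward
Step 1:
                    A           E
  I            0.4924       4.504
  C           -0.1276     0.04254
  E            0.3648       4.547
  solve Keq expr → x = 0.04254; check Q = 93.66

Q₀ = 37.73; Q < K (proceeds forward)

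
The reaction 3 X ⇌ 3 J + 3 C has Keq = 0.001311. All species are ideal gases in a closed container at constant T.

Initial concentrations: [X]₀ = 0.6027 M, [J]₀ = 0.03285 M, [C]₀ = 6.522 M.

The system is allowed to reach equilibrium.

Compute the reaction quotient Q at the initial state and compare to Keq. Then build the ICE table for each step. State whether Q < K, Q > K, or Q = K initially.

Q₀ = 0.04492; Q > K (proceeds reverse)

Q₀ = 0.04492 vs Keq = 0.001311 ⇒ Q>K, reverse
Step 1:
                    X           J           C
  I            0.6027     0.03285       6.522
  C           0.02233    -0.02233    -0.02233
  E             0.625     0.01052         6.5
  solve Keq expr → x = -0.007442; check Q = 0.001311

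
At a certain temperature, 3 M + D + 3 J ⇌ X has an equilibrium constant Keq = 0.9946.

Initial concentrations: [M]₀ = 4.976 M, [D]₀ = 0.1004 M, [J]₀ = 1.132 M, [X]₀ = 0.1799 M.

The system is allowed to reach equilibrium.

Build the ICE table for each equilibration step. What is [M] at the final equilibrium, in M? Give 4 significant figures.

[M]_eq = 4.688 M

Q₀ = 0.01003 vs Keq = 0.9946 ⇒ Q<K, forward
Step 1:
                   M          D          J          X
  Initial      4.976     0.1004      1.132     0.1799
  Change     -0.2878   -0.09593    -0.2878    0.09593
  Equil        4.688   0.004473     0.8442     0.2758
  solve Keq expr → x = 0.09593; check Q = 0.9946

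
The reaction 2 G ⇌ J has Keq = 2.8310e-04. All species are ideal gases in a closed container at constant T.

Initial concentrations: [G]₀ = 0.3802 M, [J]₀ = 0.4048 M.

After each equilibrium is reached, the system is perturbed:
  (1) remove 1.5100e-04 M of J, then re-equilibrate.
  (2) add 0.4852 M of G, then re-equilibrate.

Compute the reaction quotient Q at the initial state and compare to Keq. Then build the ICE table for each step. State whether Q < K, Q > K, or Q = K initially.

Q₀ = 2.8; Q > K (proceeds reverse)

Q₀ = 2.8 vs Keq = 2.8310e-04 ⇒ Q>K, reverse
Step 1:
                  G         J
  Initial    0.3802    0.4048
  Change     0.8088   -0.4044
  Equil       1.189 4.0022e-04
  solve Keq expr → x = -0.4044; check Q = 2.8310e-04
Then remove 1.5100e-04 M of J.
Step 2:
                  G         J
  Initial     1.189 2.4922e-04
  Change  -3.0159e-04 1.5080e-04
  Equil       1.189 4.0002e-04
  solve Keq expr → x = 1.5080e-04; check Q = 2.8310e-04
Then add 0.4852 M of G.
Step 3:
                  G         J
  Initial     1.674 4.0002e-04
  Change  -7.8493e-04 3.9246e-04
  Equil       1.673 7.9248e-04
  solve Keq expr → x = 3.9246e-04; check Q = 2.8310e-04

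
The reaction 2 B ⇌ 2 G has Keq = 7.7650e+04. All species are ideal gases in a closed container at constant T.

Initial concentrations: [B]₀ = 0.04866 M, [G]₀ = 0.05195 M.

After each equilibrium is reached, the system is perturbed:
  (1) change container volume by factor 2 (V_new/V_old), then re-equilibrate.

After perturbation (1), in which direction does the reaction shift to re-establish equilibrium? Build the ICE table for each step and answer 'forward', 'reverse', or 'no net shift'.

Direction: no net shift

Q₀ = 1.14 vs Keq = 7.7650e+04 ⇒ Q<K, forward
Step 1:
                  B         G
  I         0.04866   0.05195
  C         -0.0483    0.0483
  E       3.5976e-04    0.1003
  solve Keq expr → x = 0.02415; check Q = 7.7650e+04
Then change container volume by factor 2 (V_new/V_old).
Step 2:
                  B         G
  I       1.7988e-04   0.05013
  C               0         0
  E       1.7988e-04   0.05013
  solve Keq expr → x = 0; check Q = 7.7650e+04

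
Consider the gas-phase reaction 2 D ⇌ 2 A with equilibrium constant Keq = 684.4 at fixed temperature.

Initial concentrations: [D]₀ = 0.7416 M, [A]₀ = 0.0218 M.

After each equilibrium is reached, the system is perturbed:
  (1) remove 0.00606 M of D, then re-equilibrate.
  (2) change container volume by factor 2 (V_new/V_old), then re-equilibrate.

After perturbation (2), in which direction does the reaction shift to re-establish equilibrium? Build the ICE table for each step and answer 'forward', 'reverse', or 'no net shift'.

Direction: no net shift

Q₀ = 8.6412e-04 vs Keq = 684.4 ⇒ Q<K, forward
Step 1:
                   D          A
  Initial     0.7416     0.0218
  Change     -0.7135     0.7135
  Equil      0.02811     0.7353
  solve Keq expr → x = 0.3567; check Q = 684.4
Then remove 0.00606 M of D.
Step 2:
                   D          A
  Initial    0.02205     0.7353
  Change    0.005837  -0.005837
  Equil      0.02788     0.7295
  solve Keq expr → x = -0.002918; check Q = 684.4
Then change container volume by factor 2 (V_new/V_old).
Step 3:
                   D          A
  Initial    0.01394     0.3647
  Change           0          0
  Equil      0.01394     0.3647
  solve Keq expr → x = 0; check Q = 684.4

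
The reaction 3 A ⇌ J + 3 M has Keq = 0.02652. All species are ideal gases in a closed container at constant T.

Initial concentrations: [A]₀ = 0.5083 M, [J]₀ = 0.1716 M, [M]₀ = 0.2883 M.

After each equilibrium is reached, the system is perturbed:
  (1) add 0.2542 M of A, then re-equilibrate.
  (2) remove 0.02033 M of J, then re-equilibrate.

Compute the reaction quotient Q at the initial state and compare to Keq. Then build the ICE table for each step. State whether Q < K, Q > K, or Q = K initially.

Q₀ = 0.03131; Q > K (proceeds reverse)

Q₀ = 0.03131 vs Keq = 0.02652 ⇒ Q>K, reverse
Step 1:
                   A          J          M
  I           0.5083     0.1716     0.2883
  C         0.009034  -0.003011  -0.009034
  E           0.5173     0.1686     0.2793
  solve Keq expr → x = -0.003011; check Q = 0.02652
Then add 0.2542 M of A.
Step 2:
                   A          J          M
  I           0.7715     0.1686     0.2793
  C         -0.07779    0.02593    0.07779
  E           0.6937     0.1945     0.3571
  solve Keq expr → x = 0.02593; check Q = 0.02652
Then remove 0.02033 M of J.
Step 3:
                   A          J          M
  I           0.6937     0.1742     0.3571
  C        -0.007581   0.002527   0.007581
  E           0.6862     0.1767     0.3646
  solve Keq expr → x = 0.002527; check Q = 0.02652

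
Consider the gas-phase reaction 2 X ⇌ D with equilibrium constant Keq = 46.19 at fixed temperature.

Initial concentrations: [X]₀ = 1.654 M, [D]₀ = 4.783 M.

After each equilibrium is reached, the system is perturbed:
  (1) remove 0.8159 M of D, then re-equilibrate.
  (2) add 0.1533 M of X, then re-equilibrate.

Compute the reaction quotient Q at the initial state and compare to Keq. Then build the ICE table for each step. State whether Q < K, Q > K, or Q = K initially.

Q₀ = 1.748; Q < K (proceeds forward)

Q₀ = 1.748 vs Keq = 46.19 ⇒ Q<K, forward
Step 1:
                   X          D
  Initial      1.654      4.783
  Change      -1.311     0.6554
  Equil       0.3431      5.438
  solve Keq expr → x = 0.6554; check Q = 46.19
Then remove 0.8159 M of D.
Step 2:
                   X          D
  Initial     0.3431      4.623
  Change    -0.02633    0.01317
  Equil       0.3168      4.636
  solve Keq expr → x = 0.01317; check Q = 46.19
Then add 0.1533 M of X.
Step 3:
                   X          D
  Initial     0.4701      4.636
  Change     -0.1507    0.07537
  Equil       0.3194      4.711
  solve Keq expr → x = 0.07537; check Q = 46.19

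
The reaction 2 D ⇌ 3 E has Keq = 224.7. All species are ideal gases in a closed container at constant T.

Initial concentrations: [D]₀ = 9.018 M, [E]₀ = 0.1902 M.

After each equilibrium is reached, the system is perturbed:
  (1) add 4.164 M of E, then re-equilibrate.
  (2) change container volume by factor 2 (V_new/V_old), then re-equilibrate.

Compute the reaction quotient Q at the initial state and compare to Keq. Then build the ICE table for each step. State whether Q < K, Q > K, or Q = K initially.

Q₀ = 8.4608e-05; Q < K (proceeds forward)

Q₀ = 8.4608e-05 vs Keq = 224.7 ⇒ Q<K, forward
Step 1:
                    D           E
  init          9.018      0.1902
  Δ            -6.789       10.18
  eq            2.229       10.37
  solve Keq expr → x = 3.395; check Q = 224.7
Then add 4.164 M of E.
Step 2:
                    D           E
  init          2.229       14.54
  Δ            0.9427      -1.414
  eq            3.172       13.12
  solve Keq expr → x = -0.4713; check Q = 224.7
Then change container volume by factor 2 (V_new/V_old).
Step 3:
                    D           E
  init          1.586       6.562
  Δ           -0.3337      0.5006
  eq            1.252       7.062
  solve Keq expr → x = 0.1669; check Q = 224.7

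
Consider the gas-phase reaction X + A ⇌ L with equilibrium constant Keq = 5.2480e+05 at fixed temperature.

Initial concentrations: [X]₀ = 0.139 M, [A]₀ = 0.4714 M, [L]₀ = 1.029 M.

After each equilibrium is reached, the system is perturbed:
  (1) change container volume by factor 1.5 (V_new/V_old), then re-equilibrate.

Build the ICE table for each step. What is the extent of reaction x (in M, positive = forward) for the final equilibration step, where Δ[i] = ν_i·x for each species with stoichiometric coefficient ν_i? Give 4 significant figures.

x = -2.2317e-06 M

Q₀ = 15.7 vs Keq = 5.2480e+05 ⇒ Q<K, forward
Step 1:
                  X         A         L
  Initial     0.139    0.4714     1.029
  Change     -0.139    -0.139     0.139
  Equil   6.6954e-06    0.3324     1.168
  solve Keq expr → x = 0.139; check Q = 5.2480e+05
Then change container volume by factor 1.5 (V_new/V_old).
Step 2:
                  X         A         L
  Initial 4.4636e-06    0.2216    0.7787
  Change  2.2317e-06 2.2317e-06 -2.2317e-06
  Equil   6.6953e-06    0.2216    0.7787
  solve Keq expr → x = -2.2317e-06; check Q = 5.2480e+05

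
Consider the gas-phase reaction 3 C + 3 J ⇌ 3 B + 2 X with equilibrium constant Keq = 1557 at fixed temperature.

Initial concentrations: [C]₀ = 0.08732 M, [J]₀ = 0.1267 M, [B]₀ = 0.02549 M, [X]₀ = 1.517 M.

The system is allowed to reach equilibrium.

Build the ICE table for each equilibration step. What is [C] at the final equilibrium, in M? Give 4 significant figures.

Q₀ = 28.15 vs Keq = 1557 ⇒ Q<K, forward
Step 1:
                  C         J         B         X
  init      0.08732    0.1267   0.02549     1.517
  Δ        -0.02696  -0.02696   0.02696   0.01797
  eq        0.06036   0.09974   0.05245     1.535
  solve Keq expr → x = 0.008985; check Q = 1557

[C]_eq = 0.06036 M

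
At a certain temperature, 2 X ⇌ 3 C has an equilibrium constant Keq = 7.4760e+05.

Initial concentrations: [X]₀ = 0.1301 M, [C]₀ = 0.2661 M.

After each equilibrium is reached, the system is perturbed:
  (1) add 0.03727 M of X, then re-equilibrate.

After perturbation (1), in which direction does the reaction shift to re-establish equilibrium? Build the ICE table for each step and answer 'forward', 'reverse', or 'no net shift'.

Direction: forward

Q₀ = 1.113 vs Keq = 7.4760e+05 ⇒ Q<K, forward
Step 1:
                  X         C
  init       0.1301    0.2661
  Δ         -0.1297    0.1946
  eq      3.6166e-04    0.4607
  solve Keq expr → x = 0.06487; check Q = 7.4760e+05
Then add 0.03727 M of X.
Step 2:
                  X         C
  init      0.03763    0.4607
  Δ         -0.0372    0.0558
  eq      4.2932e-04    0.5165
  solve Keq expr → x = 0.0186; check Q = 7.4760e+05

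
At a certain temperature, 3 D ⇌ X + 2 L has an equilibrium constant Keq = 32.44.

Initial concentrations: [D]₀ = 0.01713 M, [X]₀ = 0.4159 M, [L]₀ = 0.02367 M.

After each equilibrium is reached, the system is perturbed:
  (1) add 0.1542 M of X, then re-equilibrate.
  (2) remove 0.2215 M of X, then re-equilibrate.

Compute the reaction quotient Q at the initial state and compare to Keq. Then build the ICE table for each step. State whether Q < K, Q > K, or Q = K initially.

Q₀ = 46.36 vs Keq = 32.44 ⇒ Q>K, reverse
Step 1:
                  D         X         L
  init      0.01713    0.4159   0.02367
  Δ         0.00158 -5.2664e-04 -0.001053
  eq        0.01871    0.4154   0.02262
  solve Keq expr → x = -5.2664e-04; check Q = 32.44
Then add 0.1542 M of X.
Step 2:
                  D         X         L
  init      0.01871    0.5696   0.02262
  Δ        0.001467 -4.8897e-04 -9.7795e-04
  eq        0.02018    0.5691   0.02164
  solve Keq expr → x = -4.8897e-04; check Q = 32.44
Then remove 0.2215 M of X.
Step 3:
                  D         X         L
  init      0.02018    0.3476   0.02164
  Δ       -0.002259 7.5311e-04  0.001506
  eq        0.01792    0.3483   0.02314
  solve Keq expr → x = 7.5311e-04; check Q = 32.44

Q₀ = 46.36; Q > K (proceeds reverse)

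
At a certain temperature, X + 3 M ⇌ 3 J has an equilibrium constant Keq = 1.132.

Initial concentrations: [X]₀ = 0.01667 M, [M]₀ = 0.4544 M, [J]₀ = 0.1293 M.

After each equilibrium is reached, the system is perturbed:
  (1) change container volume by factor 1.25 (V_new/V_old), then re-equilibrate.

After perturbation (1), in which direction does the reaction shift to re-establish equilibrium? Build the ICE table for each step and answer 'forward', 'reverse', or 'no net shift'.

Q₀ = 1.382 vs Keq = 1.132 ⇒ Q>K, reverse
Step 1:
                  X         M         J
  init      0.01667    0.4544    0.1293
  Δ        0.001348  0.004043 -0.004043
  eq        0.01802    0.4584    0.1253
  solve Keq expr → x = -0.001348; check Q = 1.132
Then change container volume by factor 1.25 (V_new/V_old).
Step 2:
                  X         M         J
  init      0.01441    0.3668    0.1002
  Δ        0.001223  0.003668 -0.003668
  eq        0.01564    0.3704   0.09654
  solve Keq expr → x = -0.001223; check Q = 1.132

Direction: reverse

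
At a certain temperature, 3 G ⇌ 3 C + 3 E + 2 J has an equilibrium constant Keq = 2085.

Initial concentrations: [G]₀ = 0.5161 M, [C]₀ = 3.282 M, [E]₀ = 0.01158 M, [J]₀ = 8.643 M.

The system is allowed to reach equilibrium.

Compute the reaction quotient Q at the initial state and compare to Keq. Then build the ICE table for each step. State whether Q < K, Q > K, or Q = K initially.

Q₀ = 0.02983; Q < K (proceeds forward)

Q₀ = 0.02983 vs Keq = 2085 ⇒ Q<K, forward
Step 1:
                    G           C           E           J
  I            0.5161       3.282     0.01158       8.643
  C           -0.2314      0.2314      0.2314      0.1542
  E            0.2847       3.513      0.2429       8.797
  solve Keq expr → x = 0.07712; check Q = 2085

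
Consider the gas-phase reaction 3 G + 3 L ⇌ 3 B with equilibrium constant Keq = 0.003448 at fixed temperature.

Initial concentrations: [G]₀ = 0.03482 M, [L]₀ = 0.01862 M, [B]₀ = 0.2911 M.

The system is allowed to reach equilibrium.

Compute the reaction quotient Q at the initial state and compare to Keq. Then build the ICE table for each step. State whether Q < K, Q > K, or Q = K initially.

Q₀ = 9.0511e+07; Q > K (proceeds reverse)

Q₀ = 9.0511e+07 vs Keq = 0.003448 ⇒ Q>K, reverse
Step 1:
                  G         L         B
  Initial   0.03482   0.01862    0.2911
  Change     0.2772    0.2772   -0.2772
  Equil       0.312    0.2958   0.01394
  solve Keq expr → x = -0.09239; check Q = 0.003448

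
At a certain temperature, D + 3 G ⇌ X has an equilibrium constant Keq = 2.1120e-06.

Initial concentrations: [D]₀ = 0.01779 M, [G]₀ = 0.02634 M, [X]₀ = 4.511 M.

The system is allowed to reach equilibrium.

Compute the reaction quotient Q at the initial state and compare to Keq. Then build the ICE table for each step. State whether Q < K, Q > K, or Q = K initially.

Q₀ = 1.3876e+07; Q > K (proceeds reverse)

Q₀ = 1.3876e+07 vs Keq = 2.1120e-06 ⇒ Q>K, reverse
Step 1:
                    D           G           X
  init        0.01779     0.02634       4.511
  Δ             4.488       13.46      -4.488
  eq            4.505       13.49     0.02336
  solve Keq expr → x = -4.488; check Q = 2.1120e-06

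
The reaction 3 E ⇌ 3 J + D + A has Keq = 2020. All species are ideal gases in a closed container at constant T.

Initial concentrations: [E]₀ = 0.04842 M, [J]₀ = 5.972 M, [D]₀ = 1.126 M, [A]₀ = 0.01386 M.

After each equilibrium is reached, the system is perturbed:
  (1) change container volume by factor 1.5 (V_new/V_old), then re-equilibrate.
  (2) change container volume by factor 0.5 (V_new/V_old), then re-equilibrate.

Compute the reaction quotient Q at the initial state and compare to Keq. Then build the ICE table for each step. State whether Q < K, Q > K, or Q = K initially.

Q₀ = 2.9281e+04 vs Keq = 2020 ⇒ Q>K, reverse
Step 1:
                  E         J         D         A
  init      0.04842     5.972     1.126   0.01386
  Δ         0.02939  -0.02939 -0.009797 -0.009797
  eq        0.07781     5.943     1.116  0.004063
  solve Keq expr → x = -0.009797; check Q = 2020
Then change container volume by factor 1.5 (V_new/V_old).
Step 2:
                  E         J         D         A
  init      0.05187     3.962    0.7441  0.002708
  Δ       -0.005151  0.005151  0.001717  0.001717
  eq        0.04672     3.967    0.7459  0.004425
  solve Keq expr → x = 0.001717; check Q = 2020
Then change container volume by factor 0.5 (V_new/V_old).
Step 3:
                  E         J         D         A
  init      0.09345     7.934     1.492  0.008851
  Δ         0.01583  -0.01583 -0.005278 -0.005278
  eq         0.1093     7.918     1.486  0.003573
  solve Keq expr → x = -0.005278; check Q = 2020

Q₀ = 2.9281e+04; Q > K (proceeds reverse)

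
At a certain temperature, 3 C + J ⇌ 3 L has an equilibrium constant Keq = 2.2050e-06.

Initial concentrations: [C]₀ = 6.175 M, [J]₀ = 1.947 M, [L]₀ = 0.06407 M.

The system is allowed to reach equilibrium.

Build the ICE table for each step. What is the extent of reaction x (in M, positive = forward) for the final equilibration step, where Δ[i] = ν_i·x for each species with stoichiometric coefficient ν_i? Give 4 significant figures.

Q₀ = 5.7370e-07 vs Keq = 2.2050e-06 ⇒ Q<K, forward
Step 1:
                    C           J           L
  init          6.175       1.947     0.06407
  Δ          -0.03551    -0.01184     0.03551
  eq            6.139       1.935     0.09958
  solve Keq expr → x = 0.01184; check Q = 2.2050e-06

x = 0.01184 M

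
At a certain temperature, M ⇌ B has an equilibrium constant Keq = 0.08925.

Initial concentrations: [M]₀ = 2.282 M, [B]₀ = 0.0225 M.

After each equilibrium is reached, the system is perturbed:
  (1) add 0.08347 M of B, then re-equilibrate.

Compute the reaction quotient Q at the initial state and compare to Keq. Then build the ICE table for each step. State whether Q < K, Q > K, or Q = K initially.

Q₀ = 0.00986; Q < K (proceeds forward)

Q₀ = 0.00986 vs Keq = 0.08925 ⇒ Q<K, forward
Step 1:
                  M         B
  Initial     2.282    0.0225
  Change    -0.1663    0.1663
  Equil       2.116    0.1888
  solve Keq expr → x = 0.1663; check Q = 0.08925
Then add 0.08347 M of B.
Step 2:
                  M         B
  Initial     2.116    0.2723
  Change    0.07663  -0.07663
  Equil       2.192    0.1957
  solve Keq expr → x = -0.07663; check Q = 0.08925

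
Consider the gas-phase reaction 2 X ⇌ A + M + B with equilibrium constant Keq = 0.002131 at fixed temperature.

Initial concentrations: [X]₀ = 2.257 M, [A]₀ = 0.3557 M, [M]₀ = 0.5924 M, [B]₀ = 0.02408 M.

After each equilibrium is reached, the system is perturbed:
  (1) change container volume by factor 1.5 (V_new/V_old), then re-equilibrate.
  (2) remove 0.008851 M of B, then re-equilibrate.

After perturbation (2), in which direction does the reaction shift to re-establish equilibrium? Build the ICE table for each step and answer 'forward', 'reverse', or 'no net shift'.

Q₀ = 9.9608e-04 vs Keq = 0.002131 ⇒ Q<K, forward
Step 1:
                    X           A           M           B
  I             2.257      0.3557      0.5924     0.02408
  C          -0.04226     0.02113     0.02113     0.02113
  E             2.215      0.3768      0.6135     0.04521
  solve Keq expr → x = 0.02113; check Q = 0.002131
Then change container volume by factor 1.5 (V_new/V_old).
Step 2:
                    X           A           M           B
  I             1.476      0.2512       0.409     0.03014
  C           -0.0217     0.01085     0.01085     0.01085
  E             1.455      0.2621      0.4199     0.04099
  solve Keq expr → x = 0.01085; check Q = 0.002131
Then remove 0.008851 M of B.
Step 3:
                    X           A           M           B
  I             1.455      0.2621      0.4199     0.03214
  C          -0.01307    0.006536    0.006536    0.006536
  E             1.442      0.2686      0.4264     0.03867
  solve Keq expr → x = 0.006536; check Q = 0.002131

Direction: forward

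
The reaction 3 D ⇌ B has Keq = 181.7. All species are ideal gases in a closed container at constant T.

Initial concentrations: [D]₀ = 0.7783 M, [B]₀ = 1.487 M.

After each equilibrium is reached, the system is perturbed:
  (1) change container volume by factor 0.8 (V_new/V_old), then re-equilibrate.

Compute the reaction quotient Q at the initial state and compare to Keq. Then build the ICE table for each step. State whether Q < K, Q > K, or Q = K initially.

Q₀ = 3.154 vs Keq = 181.7 ⇒ Q<K, forward
Step 1:
                  D         B
  init       0.7783     1.487
  Δ         -0.5686    0.1895
  eq         0.2097     1.677
  solve Keq expr → x = 0.1895; check Q = 181.7
Then change container volume by factor 0.8 (V_new/V_old).
Step 2:
                  D         B
  init       0.2622     2.096
  Δ        -0.03581   0.01194
  eq         0.2264     2.108
  solve Keq expr → x = 0.01194; check Q = 181.7

Q₀ = 3.154; Q < K (proceeds forward)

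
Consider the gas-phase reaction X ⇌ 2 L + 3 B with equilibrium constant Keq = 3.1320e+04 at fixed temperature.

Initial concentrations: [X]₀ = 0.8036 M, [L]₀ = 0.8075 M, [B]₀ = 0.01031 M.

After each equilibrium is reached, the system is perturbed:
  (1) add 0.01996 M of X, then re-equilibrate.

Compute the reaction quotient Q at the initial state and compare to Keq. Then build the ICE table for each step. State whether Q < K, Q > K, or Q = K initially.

Q₀ = 8.8924e-07 vs Keq = 3.1320e+04 ⇒ Q<K, forward
Step 1:
                    X           L           B
  init         0.8036      0.8075     0.01031
  Δ            -0.801       1.602       2.403
  eq         0.002605       2.409       2.413
  solve Keq expr → x = 0.801; check Q = 3.1320e+04
Then add 0.01996 M of X.
Step 2:
                    X           L           B
  init        0.02257       2.409       2.413
  Δ          -0.01967     0.03934     0.05902
  eq         0.002893       2.449       2.472
  solve Keq expr → x = 0.01967; check Q = 3.1320e+04

Q₀ = 8.8924e-07; Q < K (proceeds forward)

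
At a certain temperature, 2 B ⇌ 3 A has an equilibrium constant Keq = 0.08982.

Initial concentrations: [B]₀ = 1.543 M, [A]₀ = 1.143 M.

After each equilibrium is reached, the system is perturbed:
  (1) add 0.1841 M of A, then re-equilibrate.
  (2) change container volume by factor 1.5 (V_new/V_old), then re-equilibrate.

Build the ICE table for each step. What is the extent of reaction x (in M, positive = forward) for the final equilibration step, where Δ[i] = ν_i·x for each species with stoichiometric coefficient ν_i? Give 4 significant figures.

Q₀ = 0.6272 vs Keq = 0.08982 ⇒ Q>K, reverse
Step 1:
                    B           A
  I             1.543       1.143
  C            0.3114      -0.467
  E             1.854       0.676
  solve Keq expr → x = -0.1557; check Q = 0.08982
Then add 0.1841 M of A.
Step 2:
                    B           A
  I             1.854      0.8601
  C            0.1058     -0.1586
  E              1.96      0.7014
  solve Keq expr → x = -0.05288; check Q = 0.08982
Then change container volume by factor 1.5 (V_new/V_old).
Step 3:
                    B           A
  I             1.307      0.4676
  C          -0.03814      0.0572
  E             1.269      0.5248
  solve Keq expr → x = 0.01907; check Q = 0.08982

x = 0.01907 M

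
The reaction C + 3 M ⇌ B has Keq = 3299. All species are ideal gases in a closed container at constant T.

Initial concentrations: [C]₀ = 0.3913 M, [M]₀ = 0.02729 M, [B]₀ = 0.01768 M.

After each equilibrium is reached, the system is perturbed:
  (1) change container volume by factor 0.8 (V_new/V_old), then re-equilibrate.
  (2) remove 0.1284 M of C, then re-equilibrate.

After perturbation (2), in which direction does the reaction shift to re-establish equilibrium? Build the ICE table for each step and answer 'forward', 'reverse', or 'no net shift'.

Direction: reverse

Q₀ = 2223 vs Keq = 3299 ⇒ Q<K, forward
Step 1:
                    C           M           B
  init         0.3913     0.02729     0.01768
  Δ       -9.7128e-04   -0.002914  9.7128e-04
  eq           0.3903     0.02438     0.01865
  solve Keq expr → x = 9.7128e-04; check Q = 3299
Then change container volume by factor 0.8 (V_new/V_old).
Step 2:
                    C           M           B
  init         0.4879     0.03047     0.02331
  Δ         -0.001815   -0.005446    0.001815
  eq           0.4861     0.02502     0.02513
  solve Keq expr → x = 0.001815; check Q = 3299
Then remove 0.1284 M of C.
Step 3:
                    C           M           B
  init         0.3577     0.02502     0.02513
  Δ        7.9298e-04    0.002379 -7.9298e-04
  eq           0.3585      0.0274     0.02434
  solve Keq expr → x = -7.9298e-04; check Q = 3299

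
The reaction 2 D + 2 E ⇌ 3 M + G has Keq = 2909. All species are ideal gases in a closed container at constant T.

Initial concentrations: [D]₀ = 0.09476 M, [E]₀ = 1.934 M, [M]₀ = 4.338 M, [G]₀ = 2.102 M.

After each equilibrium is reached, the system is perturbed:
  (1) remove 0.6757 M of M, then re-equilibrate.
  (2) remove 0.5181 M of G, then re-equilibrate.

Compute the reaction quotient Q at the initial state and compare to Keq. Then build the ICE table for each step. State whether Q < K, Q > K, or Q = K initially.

Q₀ = 5109 vs Keq = 2909 ⇒ Q>K, reverse
Step 1:
                  D         E         M         G
  Initial   0.09476     1.934     4.338     2.102
  Change    0.02697   0.02697  -0.04046  -0.01349
  Equil      0.1217     1.961     4.298     2.089
  solve Keq expr → x = -0.01349; check Q = 2909
Then remove 0.6757 M of M.
Step 2:
                  D         E         M         G
  Initial    0.1217     1.961     3.622     2.089
  Change   -0.02461  -0.02461   0.03691    0.0123
  Equil     0.09713     1.936     3.659     2.101
  solve Keq expr → x = 0.0123; check Q = 2909
Then remove 0.5181 M of G.
Step 3:
                  D         E         M         G
  Initial   0.09713     1.936     3.659     1.583
  Change   -0.01156  -0.01156   0.01734  0.005779
  Equil     0.08557     1.925     3.676     1.588
  solve Keq expr → x = 0.005779; check Q = 2909

Q₀ = 5109; Q > K (proceeds reverse)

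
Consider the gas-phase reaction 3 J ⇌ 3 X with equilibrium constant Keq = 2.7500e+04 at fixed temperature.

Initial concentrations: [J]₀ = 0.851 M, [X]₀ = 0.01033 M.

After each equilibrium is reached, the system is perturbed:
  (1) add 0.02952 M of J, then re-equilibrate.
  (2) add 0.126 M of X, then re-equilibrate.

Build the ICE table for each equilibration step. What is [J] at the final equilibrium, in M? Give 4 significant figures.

Q₀ = 1.7886e-06 vs Keq = 2.7500e+04 ⇒ Q<K, forward
Step 1:
                  J         X
  Initial     0.851   0.01033
  Change    -0.8234    0.8234
  Equil     0.02762    0.8337
  solve Keq expr → x = 0.2745; check Q = 2.7500e+04
Then add 0.02952 M of J.
Step 2:
                  J         X
  Initial   0.05714    0.8337
  Change   -0.02857   0.02857
  Equil     0.02857    0.8623
  solve Keq expr → x = 0.009524; check Q = 2.7500e+04
Then add 0.126 M of X.
Step 3:
                  J         X
  Initial   0.02857    0.9883
  Change   0.004041 -0.004041
  Equil     0.03261    0.9842
  solve Keq expr → x = -0.001347; check Q = 2.7500e+04

[J]_eq = 0.03261 M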